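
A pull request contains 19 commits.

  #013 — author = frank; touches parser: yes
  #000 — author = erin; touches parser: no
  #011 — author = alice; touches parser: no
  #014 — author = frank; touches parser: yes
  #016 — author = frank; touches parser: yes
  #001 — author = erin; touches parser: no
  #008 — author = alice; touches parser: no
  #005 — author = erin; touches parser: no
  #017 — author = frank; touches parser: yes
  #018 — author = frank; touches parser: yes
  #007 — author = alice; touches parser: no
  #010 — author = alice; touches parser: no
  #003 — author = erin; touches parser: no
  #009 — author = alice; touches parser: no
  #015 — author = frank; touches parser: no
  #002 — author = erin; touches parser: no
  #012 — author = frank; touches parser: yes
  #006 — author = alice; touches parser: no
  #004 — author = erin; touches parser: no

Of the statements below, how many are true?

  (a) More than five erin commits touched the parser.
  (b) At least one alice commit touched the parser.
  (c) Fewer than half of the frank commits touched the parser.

(a) erin: |A| = 6, |A ∩ B| = 0; needs |A ∩ B| > 5 — false.
(b) alice: |A| = 6, |A ∩ B| = 0; needs A ∩ B ≠ ∅ (|A ∩ B| ≥ 1) — false.
(c) frank: |A| = 7, |A ∩ B| = 6; needs |A ∩ B| < |A ∖ B| — false.

0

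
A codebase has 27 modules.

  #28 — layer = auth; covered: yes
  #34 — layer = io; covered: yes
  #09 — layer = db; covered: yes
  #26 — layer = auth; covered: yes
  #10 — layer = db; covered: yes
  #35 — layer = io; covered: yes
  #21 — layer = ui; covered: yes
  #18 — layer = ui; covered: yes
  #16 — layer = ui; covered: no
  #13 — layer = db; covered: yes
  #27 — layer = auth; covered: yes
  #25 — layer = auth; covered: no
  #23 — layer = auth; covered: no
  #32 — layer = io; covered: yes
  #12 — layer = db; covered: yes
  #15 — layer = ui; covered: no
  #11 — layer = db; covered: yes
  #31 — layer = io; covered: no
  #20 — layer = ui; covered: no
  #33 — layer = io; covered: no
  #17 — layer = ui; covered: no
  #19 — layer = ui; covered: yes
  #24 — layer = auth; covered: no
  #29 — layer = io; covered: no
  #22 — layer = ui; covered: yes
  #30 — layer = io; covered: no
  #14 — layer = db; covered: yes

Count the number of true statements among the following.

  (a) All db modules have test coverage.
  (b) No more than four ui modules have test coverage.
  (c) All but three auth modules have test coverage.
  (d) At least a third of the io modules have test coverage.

4

(a) db: |A| = 6, |A ∩ B| = 6; needs A ⊆ B, i.e. every element of A is in B (|A ∖ B| = 0) — true.
(b) ui: |A| = 8, |A ∩ B| = 4; needs |A ∩ B| ≤ 4 — true.
(c) auth: |A| = 6, |A ∩ B| = 3; needs |A ∖ B| = 3 — true.
(d) io: |A| = 7, |A ∩ B| = 3; needs |A ∩ B| / |A| ≥ 1/3 — true.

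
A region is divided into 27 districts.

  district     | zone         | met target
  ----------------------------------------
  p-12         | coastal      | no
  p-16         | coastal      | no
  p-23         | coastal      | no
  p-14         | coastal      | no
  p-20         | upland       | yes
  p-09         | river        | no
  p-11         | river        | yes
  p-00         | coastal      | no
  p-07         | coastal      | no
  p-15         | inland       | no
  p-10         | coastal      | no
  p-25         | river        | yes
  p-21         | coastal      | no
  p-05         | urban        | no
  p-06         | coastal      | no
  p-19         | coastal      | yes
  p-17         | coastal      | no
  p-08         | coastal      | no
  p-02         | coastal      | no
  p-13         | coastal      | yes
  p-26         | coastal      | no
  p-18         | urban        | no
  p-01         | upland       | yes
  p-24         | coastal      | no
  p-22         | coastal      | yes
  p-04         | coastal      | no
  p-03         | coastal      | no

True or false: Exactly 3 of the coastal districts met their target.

Truth condition: |A ∩ B| = 3.
|A| = 19, |A ∩ B| = 3, |A ∖ B| = 16.
|A ∩ B| = 3, so the statement is true.

True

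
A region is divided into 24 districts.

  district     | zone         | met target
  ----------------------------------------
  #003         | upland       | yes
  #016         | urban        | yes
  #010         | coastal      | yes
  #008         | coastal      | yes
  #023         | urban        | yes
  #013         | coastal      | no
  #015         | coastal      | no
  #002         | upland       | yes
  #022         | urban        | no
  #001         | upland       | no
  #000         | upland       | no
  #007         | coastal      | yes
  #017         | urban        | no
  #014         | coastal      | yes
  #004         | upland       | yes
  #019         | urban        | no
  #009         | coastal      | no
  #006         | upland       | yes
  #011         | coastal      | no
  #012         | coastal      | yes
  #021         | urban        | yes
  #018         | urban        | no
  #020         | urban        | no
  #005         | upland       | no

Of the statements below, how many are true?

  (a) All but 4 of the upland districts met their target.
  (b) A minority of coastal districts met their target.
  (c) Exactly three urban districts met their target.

1

(a) upland: |A| = 7, |A ∩ B| = 4; needs |A ∖ B| = 4 — false.
(b) coastal: |A| = 9, |A ∩ B| = 5; needs |A ∩ B| < |A ∖ B| — false.
(c) urban: |A| = 8, |A ∩ B| = 3; needs |A ∩ B| = 3 — true.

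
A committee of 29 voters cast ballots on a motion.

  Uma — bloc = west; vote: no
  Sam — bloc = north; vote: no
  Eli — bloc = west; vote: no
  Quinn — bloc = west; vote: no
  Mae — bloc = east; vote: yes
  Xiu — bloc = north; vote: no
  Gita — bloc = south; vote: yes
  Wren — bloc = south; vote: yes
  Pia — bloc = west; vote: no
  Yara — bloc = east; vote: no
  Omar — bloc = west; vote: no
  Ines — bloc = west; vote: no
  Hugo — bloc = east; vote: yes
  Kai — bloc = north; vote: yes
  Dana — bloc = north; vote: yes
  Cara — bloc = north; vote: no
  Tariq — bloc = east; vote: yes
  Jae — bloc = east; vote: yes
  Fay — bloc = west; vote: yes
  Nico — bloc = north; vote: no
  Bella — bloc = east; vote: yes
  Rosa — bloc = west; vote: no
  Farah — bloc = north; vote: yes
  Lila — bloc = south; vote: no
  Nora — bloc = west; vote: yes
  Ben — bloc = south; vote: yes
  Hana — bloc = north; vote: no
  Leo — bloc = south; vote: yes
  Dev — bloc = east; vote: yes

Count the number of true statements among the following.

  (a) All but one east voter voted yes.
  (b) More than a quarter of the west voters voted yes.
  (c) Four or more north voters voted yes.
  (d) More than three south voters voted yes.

(a) east: |A| = 7, |A ∩ B| = 6; needs |A ∖ B| = 1 — true.
(b) west: |A| = 9, |A ∩ B| = 2; needs |A ∩ B| / |A| > 1/4 — false.
(c) north: |A| = 8, |A ∩ B| = 3; needs |A ∩ B| ≥ 4 — false.
(d) south: |A| = 5, |A ∩ B| = 4; needs |A ∩ B| > 3 — true.

2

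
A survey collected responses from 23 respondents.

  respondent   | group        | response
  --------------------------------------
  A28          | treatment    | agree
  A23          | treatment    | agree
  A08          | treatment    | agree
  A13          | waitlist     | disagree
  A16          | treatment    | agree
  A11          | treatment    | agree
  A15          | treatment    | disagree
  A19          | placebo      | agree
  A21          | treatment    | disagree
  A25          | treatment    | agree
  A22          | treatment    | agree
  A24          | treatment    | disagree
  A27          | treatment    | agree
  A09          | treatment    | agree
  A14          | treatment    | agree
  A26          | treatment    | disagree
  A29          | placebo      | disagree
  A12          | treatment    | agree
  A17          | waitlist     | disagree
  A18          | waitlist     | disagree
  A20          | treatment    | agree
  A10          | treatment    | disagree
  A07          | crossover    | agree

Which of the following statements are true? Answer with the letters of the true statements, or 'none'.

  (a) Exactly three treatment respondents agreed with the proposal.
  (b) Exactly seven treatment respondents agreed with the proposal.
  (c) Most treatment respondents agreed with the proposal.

|A| = 17, |A ∩ B| = 12, |A ∖ B| = 5.
(a) |A ∩ B| = 3: fails.
(b) |A ∩ B| = 7: fails.
(c) |A ∩ B| > |A ∖ B|: holds.

(c)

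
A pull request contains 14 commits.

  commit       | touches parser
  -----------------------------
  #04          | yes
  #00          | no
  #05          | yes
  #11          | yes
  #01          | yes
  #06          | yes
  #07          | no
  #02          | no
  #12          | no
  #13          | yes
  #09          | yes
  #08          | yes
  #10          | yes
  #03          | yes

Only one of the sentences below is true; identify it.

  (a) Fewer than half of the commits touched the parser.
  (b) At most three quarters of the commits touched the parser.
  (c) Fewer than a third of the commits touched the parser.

|A| = 14, |A ∩ B| = 10, |A ∖ B| = 4.
(a) requires |A ∩ B| < |A ∖ B|: false.
(b) requires |A ∩ B| / |A| ≤ 3/4: true.
(c) requires |A ∩ B| / |A| < 1/3: false.

(b)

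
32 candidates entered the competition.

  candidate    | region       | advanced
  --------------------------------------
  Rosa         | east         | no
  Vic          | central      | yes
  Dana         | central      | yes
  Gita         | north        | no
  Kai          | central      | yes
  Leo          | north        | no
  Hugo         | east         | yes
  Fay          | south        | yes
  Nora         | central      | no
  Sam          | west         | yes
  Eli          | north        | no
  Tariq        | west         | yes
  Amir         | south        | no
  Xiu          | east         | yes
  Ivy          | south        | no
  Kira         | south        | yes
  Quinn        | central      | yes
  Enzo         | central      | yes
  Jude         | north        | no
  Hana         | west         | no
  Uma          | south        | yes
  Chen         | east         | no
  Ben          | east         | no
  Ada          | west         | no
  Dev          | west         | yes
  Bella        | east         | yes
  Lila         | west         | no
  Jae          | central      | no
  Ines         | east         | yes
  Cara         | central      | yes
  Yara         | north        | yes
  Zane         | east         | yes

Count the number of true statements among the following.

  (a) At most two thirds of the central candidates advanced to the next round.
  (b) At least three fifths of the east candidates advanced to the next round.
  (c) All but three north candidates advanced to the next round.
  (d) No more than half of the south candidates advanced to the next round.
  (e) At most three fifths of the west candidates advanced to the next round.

(a) central: |A| = 8, |A ∩ B| = 6; needs |A ∩ B| / |A| ≤ 2/3 — false.
(b) east: |A| = 8, |A ∩ B| = 5; needs |A ∩ B| / |A| ≥ 3/5 — true.
(c) north: |A| = 5, |A ∩ B| = 1; needs |A ∖ B| = 3 — false.
(d) south: |A| = 5, |A ∩ B| = 3; needs |A ∩ B| ≤ |A ∖ B| — false.
(e) west: |A| = 6, |A ∩ B| = 3; needs |A ∩ B| / |A| ≤ 3/5 — true.

2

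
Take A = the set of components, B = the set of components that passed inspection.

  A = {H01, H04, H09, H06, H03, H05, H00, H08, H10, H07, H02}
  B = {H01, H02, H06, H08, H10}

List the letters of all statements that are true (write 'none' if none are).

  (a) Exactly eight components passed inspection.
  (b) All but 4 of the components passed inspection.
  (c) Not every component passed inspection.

|A| = 11, |A ∩ B| = 5, |A ∖ B| = 6.
(a) |A ∩ B| = 8: fails.
(b) |A ∖ B| = 4: fails.
(c) A ⊄ B (|A ∖ B| ≥ 1): holds.

(c)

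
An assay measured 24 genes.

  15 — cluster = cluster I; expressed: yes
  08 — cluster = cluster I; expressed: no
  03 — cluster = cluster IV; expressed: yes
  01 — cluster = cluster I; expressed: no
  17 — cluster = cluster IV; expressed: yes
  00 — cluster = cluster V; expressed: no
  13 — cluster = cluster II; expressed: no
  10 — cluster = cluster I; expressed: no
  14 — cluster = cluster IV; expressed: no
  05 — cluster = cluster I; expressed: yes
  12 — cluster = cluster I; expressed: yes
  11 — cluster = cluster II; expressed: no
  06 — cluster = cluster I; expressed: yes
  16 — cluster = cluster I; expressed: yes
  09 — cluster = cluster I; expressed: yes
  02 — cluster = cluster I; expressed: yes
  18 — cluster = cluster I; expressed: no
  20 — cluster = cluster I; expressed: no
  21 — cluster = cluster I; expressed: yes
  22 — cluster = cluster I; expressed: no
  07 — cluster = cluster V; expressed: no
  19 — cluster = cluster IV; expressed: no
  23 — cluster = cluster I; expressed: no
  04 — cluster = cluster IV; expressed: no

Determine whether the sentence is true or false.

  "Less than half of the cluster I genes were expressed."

Truth condition: |A ∩ B| < |A ∖ B|.
|A| = 15, |A ∩ B| = 8, |A ∖ B| = 7.
8 > 7, so the statement is false.

False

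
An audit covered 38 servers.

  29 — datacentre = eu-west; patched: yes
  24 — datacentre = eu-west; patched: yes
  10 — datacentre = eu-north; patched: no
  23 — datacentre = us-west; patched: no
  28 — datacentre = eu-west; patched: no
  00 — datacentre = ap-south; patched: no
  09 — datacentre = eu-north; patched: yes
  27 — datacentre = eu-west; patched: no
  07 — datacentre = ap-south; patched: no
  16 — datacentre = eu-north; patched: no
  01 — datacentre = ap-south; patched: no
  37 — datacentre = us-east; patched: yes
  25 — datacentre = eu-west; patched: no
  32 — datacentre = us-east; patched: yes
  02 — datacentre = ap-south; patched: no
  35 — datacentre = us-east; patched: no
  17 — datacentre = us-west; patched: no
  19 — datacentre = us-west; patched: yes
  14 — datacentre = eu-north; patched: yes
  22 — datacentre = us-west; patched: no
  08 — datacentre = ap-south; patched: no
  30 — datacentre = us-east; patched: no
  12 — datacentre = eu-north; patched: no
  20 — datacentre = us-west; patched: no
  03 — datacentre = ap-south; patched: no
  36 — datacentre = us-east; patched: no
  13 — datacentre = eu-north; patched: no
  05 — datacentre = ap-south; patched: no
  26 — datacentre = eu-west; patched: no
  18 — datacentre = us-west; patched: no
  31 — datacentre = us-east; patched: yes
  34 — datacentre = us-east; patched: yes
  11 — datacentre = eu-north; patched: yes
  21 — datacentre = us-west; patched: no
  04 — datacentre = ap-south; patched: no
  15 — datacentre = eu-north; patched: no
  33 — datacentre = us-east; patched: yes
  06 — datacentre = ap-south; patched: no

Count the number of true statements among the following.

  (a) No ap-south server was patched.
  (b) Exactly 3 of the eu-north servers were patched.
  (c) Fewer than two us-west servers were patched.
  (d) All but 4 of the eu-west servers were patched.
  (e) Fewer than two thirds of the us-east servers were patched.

(a) ap-south: |A| = 9, |A ∩ B| = 0; needs A ∩ B = ∅ (|A ∩ B| = 0) — true.
(b) eu-north: |A| = 8, |A ∩ B| = 3; needs |A ∩ B| = 3 — true.
(c) us-west: |A| = 7, |A ∩ B| = 1; needs |A ∩ B| < 2 — true.
(d) eu-west: |A| = 6, |A ∩ B| = 2; needs |A ∖ B| = 4 — true.
(e) us-east: |A| = 8, |A ∩ B| = 5; needs |A ∩ B| / |A| < 2/3 — true.

5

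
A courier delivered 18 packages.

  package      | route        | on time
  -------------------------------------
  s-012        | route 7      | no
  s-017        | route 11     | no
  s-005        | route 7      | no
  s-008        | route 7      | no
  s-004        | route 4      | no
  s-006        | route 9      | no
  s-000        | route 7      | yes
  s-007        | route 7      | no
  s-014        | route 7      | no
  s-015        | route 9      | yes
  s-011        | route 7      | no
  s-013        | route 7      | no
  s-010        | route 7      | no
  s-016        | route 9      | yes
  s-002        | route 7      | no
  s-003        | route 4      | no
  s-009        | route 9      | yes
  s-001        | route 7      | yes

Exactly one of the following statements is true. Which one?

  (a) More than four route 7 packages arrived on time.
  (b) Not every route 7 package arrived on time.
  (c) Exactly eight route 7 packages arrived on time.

|A| = 11, |A ∩ B| = 2, |A ∖ B| = 9.
(a) requires |A ∩ B| > 4: false.
(b) requires A ⊄ B (|A ∖ B| ≥ 1): true.
(c) requires |A ∩ B| = 8: false.

(b)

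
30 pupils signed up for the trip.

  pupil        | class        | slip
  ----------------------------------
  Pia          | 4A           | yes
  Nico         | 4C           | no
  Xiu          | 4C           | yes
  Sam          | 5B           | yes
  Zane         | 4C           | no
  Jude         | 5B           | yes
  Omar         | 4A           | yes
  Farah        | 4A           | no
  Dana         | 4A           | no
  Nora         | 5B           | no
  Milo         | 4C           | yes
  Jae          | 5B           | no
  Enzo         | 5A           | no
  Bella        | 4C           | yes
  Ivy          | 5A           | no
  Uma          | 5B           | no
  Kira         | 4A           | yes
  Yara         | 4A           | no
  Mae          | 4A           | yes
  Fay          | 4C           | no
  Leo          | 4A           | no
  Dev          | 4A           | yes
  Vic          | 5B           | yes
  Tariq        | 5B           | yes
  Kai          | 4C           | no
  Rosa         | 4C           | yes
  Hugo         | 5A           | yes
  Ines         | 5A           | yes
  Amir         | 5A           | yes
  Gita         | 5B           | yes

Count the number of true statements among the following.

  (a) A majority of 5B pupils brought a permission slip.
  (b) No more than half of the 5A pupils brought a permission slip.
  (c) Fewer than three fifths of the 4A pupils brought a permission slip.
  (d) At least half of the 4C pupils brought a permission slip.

(a) 5B: |A| = 8, |A ∩ B| = 5; needs |A ∩ B| > |A ∖ B| — true.
(b) 5A: |A| = 5, |A ∩ B| = 3; needs |A ∩ B| ≤ |A ∖ B| — false.
(c) 4A: |A| = 9, |A ∩ B| = 5; needs |A ∩ B| / |A| < 3/5 — true.
(d) 4C: |A| = 8, |A ∩ B| = 4; needs |A ∩ B| ≥ |A ∖ B| — true.

3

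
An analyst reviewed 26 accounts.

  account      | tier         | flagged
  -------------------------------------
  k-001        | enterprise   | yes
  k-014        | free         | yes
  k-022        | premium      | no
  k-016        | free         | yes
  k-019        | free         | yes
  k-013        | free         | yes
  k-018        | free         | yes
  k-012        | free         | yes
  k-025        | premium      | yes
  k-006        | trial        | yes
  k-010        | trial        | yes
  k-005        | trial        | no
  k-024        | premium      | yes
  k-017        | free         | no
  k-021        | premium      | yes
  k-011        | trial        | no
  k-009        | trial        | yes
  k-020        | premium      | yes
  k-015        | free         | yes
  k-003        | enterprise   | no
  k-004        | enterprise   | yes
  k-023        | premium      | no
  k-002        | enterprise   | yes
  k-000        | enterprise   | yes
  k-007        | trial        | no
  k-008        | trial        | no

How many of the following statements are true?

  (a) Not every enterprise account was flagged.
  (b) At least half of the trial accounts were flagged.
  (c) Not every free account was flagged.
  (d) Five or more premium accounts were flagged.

2

(a) enterprise: |A| = 5, |A ∩ B| = 4; needs A ⊄ B (|A ∖ B| ≥ 1) — true.
(b) trial: |A| = 7, |A ∩ B| = 3; needs |A ∩ B| ≥ |A ∖ B| — false.
(c) free: |A| = 8, |A ∩ B| = 7; needs A ⊄ B (|A ∖ B| ≥ 1) — true.
(d) premium: |A| = 6, |A ∩ B| = 4; needs |A ∩ B| ≥ 5 — false.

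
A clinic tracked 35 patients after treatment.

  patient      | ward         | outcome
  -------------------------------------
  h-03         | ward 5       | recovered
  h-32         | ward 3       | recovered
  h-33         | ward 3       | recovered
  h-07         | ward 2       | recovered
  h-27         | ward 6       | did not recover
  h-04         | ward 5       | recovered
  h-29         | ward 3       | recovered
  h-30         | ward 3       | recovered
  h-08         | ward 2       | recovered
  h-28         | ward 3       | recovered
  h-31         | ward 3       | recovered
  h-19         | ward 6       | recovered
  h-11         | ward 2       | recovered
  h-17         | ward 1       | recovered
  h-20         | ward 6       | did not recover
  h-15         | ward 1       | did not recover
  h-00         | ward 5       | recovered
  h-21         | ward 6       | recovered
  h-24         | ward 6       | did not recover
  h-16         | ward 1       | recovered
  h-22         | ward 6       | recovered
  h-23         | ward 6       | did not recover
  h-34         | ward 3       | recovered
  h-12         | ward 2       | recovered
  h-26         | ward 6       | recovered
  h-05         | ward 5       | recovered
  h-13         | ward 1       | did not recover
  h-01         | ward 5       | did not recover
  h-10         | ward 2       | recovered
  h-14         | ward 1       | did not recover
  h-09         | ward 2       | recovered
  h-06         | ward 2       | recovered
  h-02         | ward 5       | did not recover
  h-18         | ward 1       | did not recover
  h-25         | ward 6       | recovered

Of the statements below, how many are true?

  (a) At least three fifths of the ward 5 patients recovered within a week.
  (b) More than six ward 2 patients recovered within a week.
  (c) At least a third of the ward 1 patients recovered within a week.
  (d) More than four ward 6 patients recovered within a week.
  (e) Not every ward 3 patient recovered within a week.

(a) ward 5: |A| = 6, |A ∩ B| = 4; needs |A ∩ B| / |A| ≥ 3/5 — true.
(b) ward 2: |A| = 7, |A ∩ B| = 7; needs |A ∩ B| > 6 — true.
(c) ward 1: |A| = 6, |A ∩ B| = 2; needs |A ∩ B| / |A| ≥ 1/3 — true.
(d) ward 6: |A| = 9, |A ∩ B| = 5; needs |A ∩ B| > 4 — true.
(e) ward 3: |A| = 7, |A ∩ B| = 7; needs A ⊄ B (|A ∖ B| ≥ 1) — false.

4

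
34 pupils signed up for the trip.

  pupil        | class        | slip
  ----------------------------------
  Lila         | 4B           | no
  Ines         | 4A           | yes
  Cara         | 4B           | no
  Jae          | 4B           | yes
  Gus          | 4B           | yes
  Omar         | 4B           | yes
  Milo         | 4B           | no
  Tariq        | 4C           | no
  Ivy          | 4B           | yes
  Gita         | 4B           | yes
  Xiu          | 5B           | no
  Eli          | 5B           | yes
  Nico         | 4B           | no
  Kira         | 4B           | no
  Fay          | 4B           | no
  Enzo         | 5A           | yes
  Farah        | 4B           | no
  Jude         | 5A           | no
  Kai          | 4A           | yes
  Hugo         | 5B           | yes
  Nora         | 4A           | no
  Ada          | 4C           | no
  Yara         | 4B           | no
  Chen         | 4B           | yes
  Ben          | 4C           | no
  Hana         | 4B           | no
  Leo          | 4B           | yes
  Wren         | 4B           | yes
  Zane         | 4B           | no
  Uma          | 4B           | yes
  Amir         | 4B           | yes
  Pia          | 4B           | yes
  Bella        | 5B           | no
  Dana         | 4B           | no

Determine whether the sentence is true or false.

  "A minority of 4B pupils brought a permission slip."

False

The determiner here denotes the relation: |A ∩ B| < |A ∖ B|.
|A| = 22, |A ∩ B| = 11, |A ∖ B| = 11.
11 = 11, so the statement is false.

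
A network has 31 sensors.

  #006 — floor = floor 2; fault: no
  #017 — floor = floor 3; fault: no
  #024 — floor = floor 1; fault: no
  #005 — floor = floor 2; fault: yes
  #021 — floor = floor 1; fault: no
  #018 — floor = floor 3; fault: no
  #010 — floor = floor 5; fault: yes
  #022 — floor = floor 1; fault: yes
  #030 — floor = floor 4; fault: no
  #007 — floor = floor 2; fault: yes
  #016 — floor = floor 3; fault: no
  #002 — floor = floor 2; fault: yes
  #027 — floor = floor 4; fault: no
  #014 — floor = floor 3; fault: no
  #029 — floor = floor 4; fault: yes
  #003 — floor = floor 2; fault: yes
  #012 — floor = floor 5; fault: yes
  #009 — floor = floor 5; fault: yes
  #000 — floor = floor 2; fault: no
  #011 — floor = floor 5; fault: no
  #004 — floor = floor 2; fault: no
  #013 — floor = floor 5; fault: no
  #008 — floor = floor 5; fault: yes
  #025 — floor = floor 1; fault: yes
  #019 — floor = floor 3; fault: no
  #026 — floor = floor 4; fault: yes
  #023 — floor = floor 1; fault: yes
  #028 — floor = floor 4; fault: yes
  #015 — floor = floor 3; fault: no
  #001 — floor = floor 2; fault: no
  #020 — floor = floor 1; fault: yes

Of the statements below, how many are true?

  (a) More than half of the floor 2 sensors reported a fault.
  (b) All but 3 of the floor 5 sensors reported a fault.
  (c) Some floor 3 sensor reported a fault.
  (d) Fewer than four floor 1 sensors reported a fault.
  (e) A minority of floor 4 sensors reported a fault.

(a) floor 2: |A| = 8, |A ∩ B| = 4; needs |A ∩ B| > |A ∖ B| — false.
(b) floor 5: |A| = 6, |A ∩ B| = 4; needs |A ∖ B| = 3 — false.
(c) floor 3: |A| = 6, |A ∩ B| = 0; needs A ∩ B ≠ ∅ (|A ∩ B| ≥ 1) — false.
(d) floor 1: |A| = 6, |A ∩ B| = 4; needs |A ∩ B| < 4 — false.
(e) floor 4: |A| = 5, |A ∩ B| = 3; needs |A ∩ B| < |A ∖ B| — false.

0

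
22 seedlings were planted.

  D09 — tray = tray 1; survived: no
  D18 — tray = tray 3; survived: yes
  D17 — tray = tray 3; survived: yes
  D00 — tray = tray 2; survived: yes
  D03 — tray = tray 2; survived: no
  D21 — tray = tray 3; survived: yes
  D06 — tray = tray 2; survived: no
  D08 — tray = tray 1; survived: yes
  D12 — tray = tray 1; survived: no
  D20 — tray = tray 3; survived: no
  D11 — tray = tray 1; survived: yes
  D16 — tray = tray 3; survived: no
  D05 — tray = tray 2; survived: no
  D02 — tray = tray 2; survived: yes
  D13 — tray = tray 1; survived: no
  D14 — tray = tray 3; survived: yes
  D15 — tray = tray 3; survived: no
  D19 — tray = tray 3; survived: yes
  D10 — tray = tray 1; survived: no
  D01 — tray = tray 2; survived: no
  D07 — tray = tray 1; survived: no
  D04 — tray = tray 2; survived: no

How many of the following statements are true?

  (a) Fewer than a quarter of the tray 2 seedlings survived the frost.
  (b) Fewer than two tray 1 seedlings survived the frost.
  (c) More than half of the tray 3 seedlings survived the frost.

(a) tray 2: |A| = 7, |A ∩ B| = 2; needs |A ∩ B| / |A| < 1/4 — false.
(b) tray 1: |A| = 7, |A ∩ B| = 2; needs |A ∩ B| < 2 — false.
(c) tray 3: |A| = 8, |A ∩ B| = 5; needs |A ∩ B| > |A ∖ B| — true.

1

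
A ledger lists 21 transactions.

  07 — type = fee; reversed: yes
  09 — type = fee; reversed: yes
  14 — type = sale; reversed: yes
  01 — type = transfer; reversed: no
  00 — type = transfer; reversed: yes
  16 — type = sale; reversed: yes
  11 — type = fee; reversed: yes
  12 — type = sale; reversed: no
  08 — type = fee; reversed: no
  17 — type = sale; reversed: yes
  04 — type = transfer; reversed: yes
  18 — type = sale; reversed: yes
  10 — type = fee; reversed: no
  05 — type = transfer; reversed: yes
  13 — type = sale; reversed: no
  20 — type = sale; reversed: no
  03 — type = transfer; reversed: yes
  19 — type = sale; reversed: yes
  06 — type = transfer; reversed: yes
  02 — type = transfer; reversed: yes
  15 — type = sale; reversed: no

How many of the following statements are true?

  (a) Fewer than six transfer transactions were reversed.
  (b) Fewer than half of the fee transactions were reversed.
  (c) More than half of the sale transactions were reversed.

1

(a) transfer: |A| = 7, |A ∩ B| = 6; needs |A ∩ B| < 6 — false.
(b) fee: |A| = 5, |A ∩ B| = 3; needs |A ∩ B| < |A ∖ B| — false.
(c) sale: |A| = 9, |A ∩ B| = 5; needs |A ∩ B| > |A ∖ B| — true.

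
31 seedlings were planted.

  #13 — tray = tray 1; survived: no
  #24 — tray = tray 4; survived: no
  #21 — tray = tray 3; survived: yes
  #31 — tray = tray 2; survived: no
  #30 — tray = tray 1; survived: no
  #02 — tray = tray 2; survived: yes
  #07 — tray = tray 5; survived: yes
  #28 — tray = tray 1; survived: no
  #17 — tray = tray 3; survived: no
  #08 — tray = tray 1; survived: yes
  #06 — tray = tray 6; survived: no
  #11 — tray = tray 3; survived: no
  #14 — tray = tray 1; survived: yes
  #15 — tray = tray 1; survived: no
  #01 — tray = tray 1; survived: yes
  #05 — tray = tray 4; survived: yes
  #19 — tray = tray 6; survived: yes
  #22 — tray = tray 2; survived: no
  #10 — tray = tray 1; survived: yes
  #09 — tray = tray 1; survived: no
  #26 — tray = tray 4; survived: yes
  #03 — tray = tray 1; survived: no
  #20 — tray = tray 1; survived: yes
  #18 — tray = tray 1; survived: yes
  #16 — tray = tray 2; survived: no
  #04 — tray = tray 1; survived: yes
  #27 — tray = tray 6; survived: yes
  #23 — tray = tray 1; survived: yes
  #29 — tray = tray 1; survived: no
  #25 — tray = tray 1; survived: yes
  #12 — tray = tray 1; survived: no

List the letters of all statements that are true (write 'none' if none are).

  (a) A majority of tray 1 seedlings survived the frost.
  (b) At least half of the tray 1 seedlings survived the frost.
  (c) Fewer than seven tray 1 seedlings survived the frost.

(a), (b)

|A| = 17, |A ∩ B| = 9, |A ∖ B| = 8.
(a) |A ∩ B| > |A ∖ B|: holds.
(b) |A ∩ B| ≥ |A ∖ B|: holds.
(c) |A ∩ B| < 7: fails.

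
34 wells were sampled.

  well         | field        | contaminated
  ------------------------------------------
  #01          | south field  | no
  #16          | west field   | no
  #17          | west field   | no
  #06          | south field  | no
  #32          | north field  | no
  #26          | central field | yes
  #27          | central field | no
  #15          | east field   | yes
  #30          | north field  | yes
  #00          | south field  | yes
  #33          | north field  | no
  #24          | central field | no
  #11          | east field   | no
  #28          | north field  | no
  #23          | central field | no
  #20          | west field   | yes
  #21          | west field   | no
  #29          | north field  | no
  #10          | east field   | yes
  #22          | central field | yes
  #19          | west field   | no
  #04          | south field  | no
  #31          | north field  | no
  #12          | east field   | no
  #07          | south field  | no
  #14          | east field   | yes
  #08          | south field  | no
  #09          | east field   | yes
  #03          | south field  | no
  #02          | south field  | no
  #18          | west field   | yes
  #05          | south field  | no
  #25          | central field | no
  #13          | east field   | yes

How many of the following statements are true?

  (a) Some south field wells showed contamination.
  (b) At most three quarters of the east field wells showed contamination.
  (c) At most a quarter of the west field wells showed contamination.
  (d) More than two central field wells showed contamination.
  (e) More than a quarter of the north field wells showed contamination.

(a) south field: |A| = 9, |A ∩ B| = 1; needs A ∩ B ≠ ∅ (|A ∩ B| ≥ 1) — true.
(b) east field: |A| = 7, |A ∩ B| = 5; needs |A ∩ B| / |A| ≤ 3/4 — true.
(c) west field: |A| = 6, |A ∩ B| = 2; needs |A ∩ B| / |A| ≤ 1/4 — false.
(d) central field: |A| = 6, |A ∩ B| = 2; needs |A ∩ B| > 2 — false.
(e) north field: |A| = 6, |A ∩ B| = 1; needs |A ∩ B| / |A| > 1/4 — false.

2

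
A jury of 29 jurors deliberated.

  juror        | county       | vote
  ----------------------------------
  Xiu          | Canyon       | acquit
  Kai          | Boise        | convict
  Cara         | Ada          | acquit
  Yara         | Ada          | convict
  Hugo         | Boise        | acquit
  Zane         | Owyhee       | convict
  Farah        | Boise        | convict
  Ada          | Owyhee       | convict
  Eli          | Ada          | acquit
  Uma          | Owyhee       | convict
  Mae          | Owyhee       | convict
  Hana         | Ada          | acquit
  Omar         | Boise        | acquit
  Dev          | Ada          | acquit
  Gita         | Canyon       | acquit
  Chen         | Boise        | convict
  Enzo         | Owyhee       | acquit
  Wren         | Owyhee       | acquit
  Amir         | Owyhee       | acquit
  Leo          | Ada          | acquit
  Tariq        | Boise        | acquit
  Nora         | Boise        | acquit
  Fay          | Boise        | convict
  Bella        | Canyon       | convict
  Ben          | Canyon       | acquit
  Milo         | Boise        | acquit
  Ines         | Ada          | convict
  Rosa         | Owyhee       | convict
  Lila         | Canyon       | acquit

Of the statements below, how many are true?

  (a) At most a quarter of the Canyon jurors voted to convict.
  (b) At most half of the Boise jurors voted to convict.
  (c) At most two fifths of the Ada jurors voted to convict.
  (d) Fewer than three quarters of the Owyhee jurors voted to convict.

(a) Canyon: |A| = 5, |A ∩ B| = 1; needs |A ∩ B| / |A| ≤ 1/4 — true.
(b) Boise: |A| = 9, |A ∩ B| = 4; needs |A ∩ B| ≤ |A ∖ B| — true.
(c) Ada: |A| = 7, |A ∩ B| = 2; needs |A ∩ B| / |A| ≤ 2/5 — true.
(d) Owyhee: |A| = 8, |A ∩ B| = 5; needs |A ∩ B| / |A| < 3/4 — true.

4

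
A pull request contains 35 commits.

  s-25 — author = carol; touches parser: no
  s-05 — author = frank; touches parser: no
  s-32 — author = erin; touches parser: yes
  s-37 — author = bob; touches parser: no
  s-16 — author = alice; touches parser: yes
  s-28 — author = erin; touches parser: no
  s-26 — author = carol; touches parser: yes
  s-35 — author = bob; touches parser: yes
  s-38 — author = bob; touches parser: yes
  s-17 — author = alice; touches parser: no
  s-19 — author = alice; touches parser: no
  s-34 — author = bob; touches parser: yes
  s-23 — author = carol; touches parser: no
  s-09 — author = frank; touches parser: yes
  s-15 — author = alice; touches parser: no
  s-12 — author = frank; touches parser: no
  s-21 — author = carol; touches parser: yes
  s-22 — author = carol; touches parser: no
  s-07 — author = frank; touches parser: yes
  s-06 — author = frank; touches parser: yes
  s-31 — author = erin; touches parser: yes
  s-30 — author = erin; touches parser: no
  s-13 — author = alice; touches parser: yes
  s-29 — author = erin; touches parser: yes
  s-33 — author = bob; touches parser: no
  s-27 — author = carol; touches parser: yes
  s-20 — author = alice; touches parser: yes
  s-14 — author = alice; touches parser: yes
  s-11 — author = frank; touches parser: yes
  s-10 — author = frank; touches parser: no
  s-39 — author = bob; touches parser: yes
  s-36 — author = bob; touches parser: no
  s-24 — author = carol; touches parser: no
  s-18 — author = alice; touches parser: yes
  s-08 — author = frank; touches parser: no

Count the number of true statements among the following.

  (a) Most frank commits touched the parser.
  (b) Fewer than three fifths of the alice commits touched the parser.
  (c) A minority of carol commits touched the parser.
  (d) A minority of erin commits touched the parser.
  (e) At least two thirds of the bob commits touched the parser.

1

(a) frank: |A| = 8, |A ∩ B| = 4; needs |A ∩ B| > |A ∖ B| — false.
(b) alice: |A| = 8, |A ∩ B| = 5; needs |A ∩ B| / |A| < 3/5 — false.
(c) carol: |A| = 7, |A ∩ B| = 3; needs |A ∩ B| < |A ∖ B| — true.
(d) erin: |A| = 5, |A ∩ B| = 3; needs |A ∩ B| < |A ∖ B| — false.
(e) bob: |A| = 7, |A ∩ B| = 4; needs |A ∩ B| / |A| ≥ 2/3 — false.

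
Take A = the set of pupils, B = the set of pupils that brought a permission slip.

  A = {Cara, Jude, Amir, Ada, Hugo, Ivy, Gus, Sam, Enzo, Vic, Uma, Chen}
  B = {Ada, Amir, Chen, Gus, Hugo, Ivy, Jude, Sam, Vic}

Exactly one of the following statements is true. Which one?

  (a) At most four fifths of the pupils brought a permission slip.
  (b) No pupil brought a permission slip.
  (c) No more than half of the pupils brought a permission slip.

|A| = 12, |A ∩ B| = 9, |A ∖ B| = 3.
(a) requires |A ∩ B| / |A| ≤ 4/5: true.
(b) requires A ∩ B = ∅ (|A ∩ B| = 0): false.
(c) requires |A ∩ B| ≤ |A ∖ B|: false.

(a)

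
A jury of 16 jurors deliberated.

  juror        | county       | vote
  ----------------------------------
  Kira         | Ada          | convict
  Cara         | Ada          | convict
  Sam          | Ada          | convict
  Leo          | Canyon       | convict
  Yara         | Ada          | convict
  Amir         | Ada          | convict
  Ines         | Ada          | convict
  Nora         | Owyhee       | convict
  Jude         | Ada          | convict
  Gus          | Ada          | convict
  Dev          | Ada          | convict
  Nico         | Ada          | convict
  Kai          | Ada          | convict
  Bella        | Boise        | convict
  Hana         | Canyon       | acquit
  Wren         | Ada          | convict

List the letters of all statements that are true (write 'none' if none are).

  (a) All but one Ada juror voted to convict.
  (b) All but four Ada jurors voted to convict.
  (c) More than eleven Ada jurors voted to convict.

|A| = 12, |A ∩ B| = 12, |A ∖ B| = 0.
(a) |A ∖ B| = 1: fails.
(b) |A ∖ B| = 4: fails.
(c) |A ∩ B| > 11: holds.

(c)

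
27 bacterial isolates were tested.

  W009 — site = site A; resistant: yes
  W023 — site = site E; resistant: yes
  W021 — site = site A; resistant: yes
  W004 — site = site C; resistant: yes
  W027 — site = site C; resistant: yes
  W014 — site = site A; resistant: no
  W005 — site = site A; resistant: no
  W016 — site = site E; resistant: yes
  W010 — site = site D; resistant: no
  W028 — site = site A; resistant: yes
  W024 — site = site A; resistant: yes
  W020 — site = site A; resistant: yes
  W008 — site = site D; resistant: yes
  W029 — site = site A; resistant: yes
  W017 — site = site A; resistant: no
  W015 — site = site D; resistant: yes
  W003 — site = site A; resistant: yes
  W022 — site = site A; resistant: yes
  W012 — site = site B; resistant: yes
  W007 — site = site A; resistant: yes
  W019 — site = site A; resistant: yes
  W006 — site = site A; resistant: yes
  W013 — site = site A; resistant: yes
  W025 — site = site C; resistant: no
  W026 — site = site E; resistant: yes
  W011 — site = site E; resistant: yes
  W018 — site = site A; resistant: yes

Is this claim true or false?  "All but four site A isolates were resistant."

False

'All but four site A isolates were resistant' holds iff |A ∖ B| = 4.
|A| = 16, |A ∩ B| = 13, |A ∖ B| = 3.
|A ∖ B| = 3, so the statement is false.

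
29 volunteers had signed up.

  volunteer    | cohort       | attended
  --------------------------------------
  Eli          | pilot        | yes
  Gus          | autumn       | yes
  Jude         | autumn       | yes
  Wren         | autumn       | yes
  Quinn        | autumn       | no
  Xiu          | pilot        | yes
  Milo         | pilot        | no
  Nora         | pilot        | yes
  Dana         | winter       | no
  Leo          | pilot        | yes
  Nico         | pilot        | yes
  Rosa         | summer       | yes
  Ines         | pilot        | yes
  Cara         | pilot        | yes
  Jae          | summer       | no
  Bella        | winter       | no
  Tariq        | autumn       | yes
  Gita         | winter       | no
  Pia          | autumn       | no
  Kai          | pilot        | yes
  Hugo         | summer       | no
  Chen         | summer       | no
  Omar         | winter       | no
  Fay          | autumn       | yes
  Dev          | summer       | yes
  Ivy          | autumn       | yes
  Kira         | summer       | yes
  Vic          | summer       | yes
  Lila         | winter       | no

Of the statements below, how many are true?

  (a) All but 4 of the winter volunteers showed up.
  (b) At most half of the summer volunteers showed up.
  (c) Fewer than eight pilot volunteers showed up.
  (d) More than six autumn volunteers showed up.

(a) winter: |A| = 5, |A ∩ B| = 0; needs |A ∖ B| = 4 — false.
(b) summer: |A| = 7, |A ∩ B| = 4; needs |A ∩ B| ≤ |A ∖ B| — false.
(c) pilot: |A| = 9, |A ∩ B| = 8; needs |A ∩ B| < 8 — false.
(d) autumn: |A| = 8, |A ∩ B| = 6; needs |A ∩ B| > 6 — false.

0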